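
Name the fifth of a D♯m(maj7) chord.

A#

D♯m(maj7) is built on D#; its 5th is a perfect 5th above the root.
A fifth above D uses the letter A, and the perfect 5th above D# is A#.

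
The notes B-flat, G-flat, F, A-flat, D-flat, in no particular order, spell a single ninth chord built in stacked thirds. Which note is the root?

G-flat

Stacking in thirds gives G-flat – B-flat – D-flat – F – A-flat, so G-flat is the root — G-flat major ninth.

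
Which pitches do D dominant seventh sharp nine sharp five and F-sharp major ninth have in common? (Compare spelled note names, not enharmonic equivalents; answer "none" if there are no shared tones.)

F-sharp A-sharp E-sharp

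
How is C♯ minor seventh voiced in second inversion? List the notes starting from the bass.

G#  B  C#  E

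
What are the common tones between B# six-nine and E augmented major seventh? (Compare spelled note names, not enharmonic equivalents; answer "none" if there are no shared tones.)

B-sharp

B# six-nine: B-sharp D-double-sharp F-double-sharp G-double-sharp C-double-sharp
E augmented major seventh: E G-sharp B-sharp D-sharp
Common to both → B-sharp.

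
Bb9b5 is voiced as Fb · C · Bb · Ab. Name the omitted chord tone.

D

The full Bb9b5 chord is Bb, D, Fb, Ab, C.
Comparing with the voicing, the major 3rd (3rd) — D — is absent.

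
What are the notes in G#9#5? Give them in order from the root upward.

G#, B#, D##, F#, A#

G#9#5: dominant ninth sharp five on G#.
G# — root
B# — major 3rd
D## — augmented 5th
F# — minor 7th
A# — major 9th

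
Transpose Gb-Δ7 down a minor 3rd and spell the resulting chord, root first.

Eb, Gb, Bb, D

A minor 3rd down from Gb is Eb, so the new chord is Eb minor-major seventh.
- root: Eb
- minor 3rd: Gb
- perfect 5th: Bb
- major 7th: D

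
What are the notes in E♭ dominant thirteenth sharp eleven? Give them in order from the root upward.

Eb – G – Bb – Db – F – A – C

E♭ dominant thirteenth sharp eleven is a dominant thirteenth sharp eleven built on Eb.
root → Eb
3rd (major 3rd) → G
5th (perfect 5th) → Bb
7th (minor 7th) → Db
9th (major 9th) → F
11th (augmented 11th) → A
13th (major 13th) → C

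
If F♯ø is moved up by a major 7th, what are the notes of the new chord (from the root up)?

Transposed root: F♯ → E♯ (major 7th up). So we spell E♯ half-diminished seventh:
root → E♯
3rd (minor 3rd) → G♯
5th (diminished 5th) → B
7th (minor 7th) → D♯

E♯, G♯, B, D♯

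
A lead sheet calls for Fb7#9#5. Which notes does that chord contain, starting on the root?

Fb7#9#5 is a dominant seventh sharp nine sharp five built on Fb.
Fb — root
Ab — major 3rd
C — augmented 5th
Ebb — minor 7th
G — augmented 9th

Fb, Ab, C, Ebb, G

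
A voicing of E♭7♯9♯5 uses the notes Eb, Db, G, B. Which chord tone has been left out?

E♭7♯9♯5 = Eb, G, B, Db, F#. The voicing lacks the 9th (augmented 9th), F#.

F#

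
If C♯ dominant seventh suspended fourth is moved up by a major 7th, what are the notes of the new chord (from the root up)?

A major 7th up from C-sharp is B-sharp, so the new chord is B-sharp dominant seventh suspended fourth.
B-sharp — root
E-sharp — perfect 4th
F-double-sharp — perfect 5th
A-sharp — minor 7th

B-sharp  E-sharp  F-double-sharp  A-sharp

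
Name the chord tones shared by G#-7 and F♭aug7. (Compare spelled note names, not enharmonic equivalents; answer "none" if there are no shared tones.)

none

G#-7 = G#, B, D#, F#.
F♭aug7 = Fb, Ab, C, Ebb.
Shared: none.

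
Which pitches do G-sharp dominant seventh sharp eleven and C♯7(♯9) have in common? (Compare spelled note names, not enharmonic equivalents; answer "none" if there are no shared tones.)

G-sharp dominant seventh sharp eleven: G# B# D# F# C##
C♯7(♯9): C# E# G# B D##
Common to both → G#.

G#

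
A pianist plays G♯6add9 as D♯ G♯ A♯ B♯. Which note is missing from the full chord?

G♯6add9 = G♯, B♯, D♯, E♯, A♯. The voicing lacks the 6th (major 6th), E♯.

E♯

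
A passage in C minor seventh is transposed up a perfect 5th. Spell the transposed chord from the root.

G Bb D F

Transposed root: C → G (perfect 5th up). So we spell G minor seventh:
root → G
3rd (minor 3rd) → Bb
5th (perfect 5th) → D
7th (minor 7th) → F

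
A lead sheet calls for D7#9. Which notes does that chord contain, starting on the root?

D7#9: dominant seventh sharp nine on D.
Root: D
Major 3rd (3rd): F#
Perfect 5th (5th): A
Minor 7th (7th): C
Augmented 9th (9th): E#

D F# A C E#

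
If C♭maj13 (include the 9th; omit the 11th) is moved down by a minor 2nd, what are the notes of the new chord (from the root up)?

Bb – D – F – A – C – G

Transposed root: Cb → Bb (minor 2nd down). So we spell Bb major thirteenth:
Bb — root
D — major 3rd
F — perfect 5th
A — major 7th
C — major 9th
G — major 13th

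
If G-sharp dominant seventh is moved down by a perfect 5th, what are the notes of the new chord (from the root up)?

Transposed root: G# → C# (perfect 5th down). So we spell C# dominant seventh:
C# — root
E# — major 3rd
G# — perfect 5th
B — minor 7th

C# E# G# B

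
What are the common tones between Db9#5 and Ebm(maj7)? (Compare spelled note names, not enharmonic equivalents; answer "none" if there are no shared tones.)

Eb

Db9#5 = Db, F, A, Cb, Eb.
Ebm(maj7) = Eb, Gb, Bb, D.
Shared: Eb.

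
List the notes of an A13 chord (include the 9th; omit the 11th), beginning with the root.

A, C#, E, G, B, F#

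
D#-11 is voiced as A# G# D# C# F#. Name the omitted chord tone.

E#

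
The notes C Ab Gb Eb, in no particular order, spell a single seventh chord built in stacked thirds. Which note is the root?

Ab

Stacking in thirds gives Ab – C – Eb – Gb, so Ab is the root — Ab dominant seventh.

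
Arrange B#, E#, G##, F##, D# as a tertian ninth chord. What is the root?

E#

Stacking in thirds gives E# – G## – B# – D# – F##, so E# is the root — E# dominant ninth.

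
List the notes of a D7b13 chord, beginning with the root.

D, F#, A, C, Bb

D7b13 is a dominant seventh flat thirteen built on D.
- root: D
- major 3rd: F#
- perfect 5th: A
- minor 7th: C
- minor 13th: Bb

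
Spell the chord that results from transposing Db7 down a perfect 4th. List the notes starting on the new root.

A♭ C E♭ G♭

D♭ down a perfect 4th → A♭. New chord: A♭ dominant seventh.
Root: A♭
Major 3rd (3rd): C
Perfect 5th (5th): E♭
Minor 7th (7th): G♭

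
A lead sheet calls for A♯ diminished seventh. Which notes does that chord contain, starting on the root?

A♯ diminished seventh is a diminished seventh built on A♯.
A♯ — root
C♯ — minor 3rd
E — diminished 5th
G — diminished 7th

A♯ C♯ E G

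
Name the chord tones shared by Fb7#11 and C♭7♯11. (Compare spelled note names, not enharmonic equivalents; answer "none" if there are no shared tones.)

Cb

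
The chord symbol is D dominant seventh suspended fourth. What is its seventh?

D dominant seventh suspended fourth is built on D; its 7th is a minor 7th above the root.
A seventh above D uses the letter C, and the minor 7th above D is C.

C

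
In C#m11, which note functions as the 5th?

C#m11 is built on C#; its 5th is a perfect 5th above the root.
A fifth above C uses the letter G, and the perfect 5th above C# is G#.

G#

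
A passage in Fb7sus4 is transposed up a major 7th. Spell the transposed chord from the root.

Eb, Ab, Bb, Db

Fb up a major 7th → Eb. New chord: Eb dominant seventh suspended fourth.
Root: Eb
Perfect 4th (4th): Ab
Perfect 5th (5th): Bb
Minor 7th (7th): Db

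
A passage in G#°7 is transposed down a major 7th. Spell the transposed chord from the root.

A  C  Eb  Gb

A major 7th down from G# is A, so the new chord is A diminished seventh.
- root: A
- minor 3rd: C
- diminished 5th: Eb
- diminished 7th: Gb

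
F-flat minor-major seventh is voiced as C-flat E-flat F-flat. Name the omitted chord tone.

A-double-flat

The full F-flat minor-major seventh chord is F-flat, A-double-flat, C-flat, E-flat.
Comparing with the voicing, the minor 3rd (3rd) — A-double-flat — is absent.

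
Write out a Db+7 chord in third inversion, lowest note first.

Cb, Db, F, A

In root position, Db+7 is Db–F–A–Cb.
Third inversion puts the seventh (Cb) in the bass.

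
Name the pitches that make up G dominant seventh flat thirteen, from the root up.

G, B, D, F, Eb

G dominant seventh flat thirteen is a dominant seventh flat thirteen built on G.
G — root
B — major 3rd
D — perfect 5th
F — minor 7th
Eb — minor 13th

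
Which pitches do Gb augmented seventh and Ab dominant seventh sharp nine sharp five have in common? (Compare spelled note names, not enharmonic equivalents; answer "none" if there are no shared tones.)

G-flat

Gb augmented seventh = G-flat, B-flat, D, F-flat.
Ab dominant seventh sharp nine sharp five = A-flat, C, E, G-flat, B.
Shared: G-flat.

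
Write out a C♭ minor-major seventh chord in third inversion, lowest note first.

B-flat  C-flat  E-double-flat  G-flat

In root position, C♭ minor-major seventh is C-flat–E-double-flat–G-flat–B-flat.
Third inversion puts the seventh (B-flat) in the bass.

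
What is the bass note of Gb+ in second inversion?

Gb+ in root position is Gb–Bb–D.
Second inversion places the fifth in the bass, which is D.

D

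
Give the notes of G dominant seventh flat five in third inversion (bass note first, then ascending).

In root position, G dominant seventh flat five is G–B–D♭–F.
Third inversion puts the seventh (F) in the bass.

F, G, B, D♭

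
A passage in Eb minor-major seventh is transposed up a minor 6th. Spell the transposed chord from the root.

C-flat – E-double-flat – G-flat – B-flat

Transposed root: E-flat → C-flat (minor 6th up). So we spell C-flat minor-major seventh:
- root: C-flat
- minor 3rd: E-double-flat
- perfect 5th: G-flat
- major 7th: B-flat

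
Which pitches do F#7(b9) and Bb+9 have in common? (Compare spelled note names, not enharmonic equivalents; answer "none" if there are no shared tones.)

F#7(b9): F♯ A♯ C♯ E G
Bb+9: B♭ D F♯ A♭ C
Common to both → F♯.

F♯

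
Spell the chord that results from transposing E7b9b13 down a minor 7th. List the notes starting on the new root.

Transposed root: E → F# (minor 7th down). So we spell F# dominant seventh flat nine flat thirteen:
Root: F#
Major 3rd (3rd): A#
Perfect 5th (5th): C#
Minor 7th (7th): E
Minor 9th (9th): G
Minor 13th (13th): D

F#  A#  C#  E  G  D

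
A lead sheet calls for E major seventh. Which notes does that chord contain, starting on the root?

Root E, quality major seventh:
root → E
3rd (major 3rd) → G♯
5th (perfect 5th) → B
7th (major 7th) → D♯

E, G♯, B, D♯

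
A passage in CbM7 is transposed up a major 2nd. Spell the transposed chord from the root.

A major 2nd up from Cb is Db, so the new chord is Db major seventh.
- root: Db
- major 3rd: F
- perfect 5th: Ab
- major 7th: C

Db – F – Ab – C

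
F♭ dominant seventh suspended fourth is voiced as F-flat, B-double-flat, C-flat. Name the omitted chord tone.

E-double-flat

F♭ dominant seventh suspended fourth = F-flat, B-double-flat, C-flat, E-double-flat. The voicing lacks the 7th (minor 7th), E-double-flat.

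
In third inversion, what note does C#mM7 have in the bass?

B♯

C#mM7 in root position is C♯–E–G♯–B♯.
Third inversion places the seventh in the bass, which is B♯.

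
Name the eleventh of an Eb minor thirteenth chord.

Root of Eb minor thirteenth = Eb. The 11th is a perfect 11th: Eb up a perfect 11th → Ab.

Ab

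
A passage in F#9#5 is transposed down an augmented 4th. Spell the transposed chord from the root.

C, E, G#, Bb, D

F# down an augmented 4th → C. New chord: C dominant ninth sharp five.
- root: C
- major 3rd: E
- augmented 5th: G#
- minor 7th: Bb
- major 9th: D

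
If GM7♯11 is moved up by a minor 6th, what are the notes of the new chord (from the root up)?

Eb, G, Bb, D, A

G up a minor 6th → Eb. New chord: Eb major seventh sharp eleven.
root → Eb
3rd (major 3rd) → G
5th (perfect 5th) → Bb
7th (major 7th) → D
11th (augmented 11th) → A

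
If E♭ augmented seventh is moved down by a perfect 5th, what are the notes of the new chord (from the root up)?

Ab – C – E – Gb

A perfect 5th down from Eb is Ab, so the new chord is Ab augmented seventh.
Ab — root
C — major 3rd
E — augmented 5th
Gb — minor 7th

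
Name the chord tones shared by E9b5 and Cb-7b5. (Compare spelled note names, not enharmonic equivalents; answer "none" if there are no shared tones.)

E9b5: E G♯ B♭ D F♯
Cb-7b5: C♭ E𝄫 G𝄫 B𝄫
Common to both → none.

none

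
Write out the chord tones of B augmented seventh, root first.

B, D-sharp, F-double-sharp, A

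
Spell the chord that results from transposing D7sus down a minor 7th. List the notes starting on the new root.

E A B D

A minor 7th down from D is E, so the new chord is E dominant seventh suspended fourth.
E — root
A — perfect 4th
B — perfect 5th
D — minor 7th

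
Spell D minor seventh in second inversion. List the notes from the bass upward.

In root position, D minor seventh is D–F–A–C.
Second inversion puts the fifth (A) in the bass.

A  C  D  F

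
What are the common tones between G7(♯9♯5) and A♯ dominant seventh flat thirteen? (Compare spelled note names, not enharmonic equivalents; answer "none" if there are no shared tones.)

A#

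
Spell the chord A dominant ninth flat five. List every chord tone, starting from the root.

A dominant ninth flat five: dominant ninth flat five on A.
- root: A
- major 3rd: C#
- diminished 5th: Eb
- minor 7th: G
- major 9th: B

A, C#, Eb, G, B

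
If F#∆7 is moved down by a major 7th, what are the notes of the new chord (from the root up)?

A major 7th down from F# is G, so the new chord is G major seventh.
Root: G
Major 3rd (3rd): B
Perfect 5th (5th): D
Major 7th (7th): F#

G, B, D, F#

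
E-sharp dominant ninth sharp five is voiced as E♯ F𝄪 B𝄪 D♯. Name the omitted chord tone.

G𝄪

The full E-sharp dominant ninth sharp five chord is E♯, G𝄪, B𝄪, D♯, F𝄪.
Comparing with the voicing, the major 3rd (3rd) — G𝄪 — is absent.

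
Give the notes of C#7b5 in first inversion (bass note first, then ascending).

E# – G – B – C#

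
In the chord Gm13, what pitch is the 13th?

E

Gm13 is built on G; its 13th is a major 13th above the root.
A sixth above G uses the letter E, and the major 13th above G is E.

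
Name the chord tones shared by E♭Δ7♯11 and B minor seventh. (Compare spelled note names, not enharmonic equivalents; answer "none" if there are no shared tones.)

E♭Δ7♯11: E♭ G B♭ D A
B minor seventh: B D F♯ A
Common to both → D, A.

D, A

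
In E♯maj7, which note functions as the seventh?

Root of E♯maj7 = E#. The 7th is a major 7th: E# up a major 7th → D##.

D##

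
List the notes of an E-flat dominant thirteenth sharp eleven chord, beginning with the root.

Eb G Bb Db F A C

E-flat dominant thirteenth sharp eleven is a dominant thirteenth sharp eleven built on Eb.
- root: Eb
- major 3rd: G
- perfect 5th: Bb
- minor 7th: Db
- major 9th: F
- augmented 11th: A
- major 13th: C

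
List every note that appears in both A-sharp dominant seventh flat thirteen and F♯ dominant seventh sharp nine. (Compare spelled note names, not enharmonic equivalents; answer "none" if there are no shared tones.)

A-sharp dominant seventh flat thirteen: A-sharp C-double-sharp E-sharp G-sharp F-sharp
F♯ dominant seventh sharp nine: F-sharp A-sharp C-sharp E G-double-sharp
Common to both → A-sharp, F-sharp.

A-sharp – F-sharp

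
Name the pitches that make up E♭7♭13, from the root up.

Eb  G  Bb  Db  Cb

Root Eb, quality dominant seventh flat thirteen:
- root: Eb
- major 3rd: G
- perfect 5th: Bb
- minor 7th: Db
- minor 13th: Cb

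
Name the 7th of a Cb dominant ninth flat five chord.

Root of Cb dominant ninth flat five = C-flat. The 7th is a minor 7th: C-flat up a minor 7th → B-double-flat.

B-double-flat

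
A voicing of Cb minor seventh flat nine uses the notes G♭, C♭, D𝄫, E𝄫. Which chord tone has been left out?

Cb minor seventh flat nine = C♭, E𝄫, G♭, B𝄫, D𝄫. The voicing lacks the 7th (minor 7th), B𝄫.

B𝄫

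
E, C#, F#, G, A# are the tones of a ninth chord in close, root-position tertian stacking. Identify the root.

F#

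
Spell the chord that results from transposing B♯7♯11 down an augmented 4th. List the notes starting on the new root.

F# A# C# E B#

Transposed root: B# → F# (augmented 4th down). So we spell F# dominant seventh sharp eleven:
Root: F#
Major 3rd (3rd): A#
Perfect 5th (5th): C#
Minor 7th (7th): E
Augmented 11th (11th): B#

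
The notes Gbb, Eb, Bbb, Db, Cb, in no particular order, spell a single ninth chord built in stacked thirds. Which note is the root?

Stacking in thirds gives Cb – Eb – Gbb – Bbb – Db, so Cb is the root — Cb dominant ninth flat five.

Cb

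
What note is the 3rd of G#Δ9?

G#Δ9 is built on G♯; its 3rd is a major 3rd above the root.
A third above G uses the letter B, and the major 3rd above G♯ is B♯.

B♯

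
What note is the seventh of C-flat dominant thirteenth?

Bbb

Root of C-flat dominant thirteenth = Cb. The 7th is a minor 7th: Cb up a minor 7th → Bbb.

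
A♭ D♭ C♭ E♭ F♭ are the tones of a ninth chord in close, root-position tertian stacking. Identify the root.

D♭

Arranged so that each adjacent pair is a third by letter name: D♭ – F♭ – A♭ – C♭ – E♭.
The bottom of that stack, D♭, is the root (this is D♭ minor ninth).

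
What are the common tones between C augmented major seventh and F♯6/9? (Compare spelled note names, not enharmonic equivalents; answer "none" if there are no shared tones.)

G#

C augmented major seventh = C, E, G#, B.
F♯6/9 = F#, A#, C#, D#, G#.
Shared: G#.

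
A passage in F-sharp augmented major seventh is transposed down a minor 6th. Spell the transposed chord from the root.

A-sharp, C-double-sharp, E-double-sharp, G-double-sharp

Transposed root: F-sharp → A-sharp (minor 6th down). So we spell A-sharp augmented major seventh:
A-sharp — root
C-double-sharp — major 3rd
E-double-sharp — augmented 5th
G-double-sharp — major 7th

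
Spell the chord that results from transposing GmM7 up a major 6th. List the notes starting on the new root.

A major 6th up from G is E, so the new chord is E minor-major seventh.
root → E
3rd (minor 3rd) → G
5th (perfect 5th) → B
7th (major 7th) → D#

E G B D#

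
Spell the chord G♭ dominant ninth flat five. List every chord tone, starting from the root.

G♭ dominant ninth flat five is a dominant ninth flat five built on Gb.
Root: Gb
Major 3rd (3rd): Bb
Diminished 5th (5th): Dbb
Minor 7th (7th): Fb
Major 9th (9th): Ab

Gb, Bb, Dbb, Fb, Ab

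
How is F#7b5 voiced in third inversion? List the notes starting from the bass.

In root position, F#7b5 is F♯–A♯–C–E.
Third inversion puts the seventh (E) in the bass.

E, F♯, A♯, C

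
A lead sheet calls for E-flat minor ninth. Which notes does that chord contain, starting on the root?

E-flat – G-flat – B-flat – D-flat – F

Root E-flat, quality minor ninth:
root → E-flat
3rd (minor 3rd) → G-flat
5th (perfect 5th) → B-flat
7th (minor 7th) → D-flat
9th (major 9th) → F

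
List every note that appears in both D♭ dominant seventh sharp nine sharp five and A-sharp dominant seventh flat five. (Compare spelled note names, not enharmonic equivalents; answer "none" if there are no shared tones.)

E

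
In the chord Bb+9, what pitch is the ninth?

Bb+9 is built on Bb; its 9th is a major 9th above the root.
A second above B uses the letter C, and the major 9th above Bb is C.

C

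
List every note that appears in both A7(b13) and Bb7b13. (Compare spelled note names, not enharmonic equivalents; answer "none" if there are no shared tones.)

F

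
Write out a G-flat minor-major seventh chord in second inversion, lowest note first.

D-flat, F, G-flat, B-double-flat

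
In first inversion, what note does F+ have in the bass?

F+ = F–A–C#. First inversion → third in the bass = A.

A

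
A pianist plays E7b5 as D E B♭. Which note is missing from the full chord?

G♯

The full E7b5 chord is E, G♯, B♭, D.
Comparing with the voicing, the major 3rd (3rd) — G♯ — is absent.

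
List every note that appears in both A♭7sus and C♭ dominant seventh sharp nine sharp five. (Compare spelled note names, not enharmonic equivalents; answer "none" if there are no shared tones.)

A♭7sus = Ab, Db, Eb, Gb.
C♭ dominant seventh sharp nine sharp five = Cb, Eb, G, Bbb, D.
Shared: Eb.

Eb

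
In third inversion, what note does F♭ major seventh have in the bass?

F♭ major seventh in root position is F-flat–A-flat–C-flat–E-flat.
Third inversion places the seventh in the bass, which is E-flat.

E-flat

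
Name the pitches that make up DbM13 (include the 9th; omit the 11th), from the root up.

Root Db, quality major thirteenth:
Root: Db
Major 3rd (3rd): F
Perfect 5th (5th): Ab
Major 7th (7th): C
Major 9th (9th): Eb
Major 13th (13th): Bb

Db, F, Ab, C, Eb, Bb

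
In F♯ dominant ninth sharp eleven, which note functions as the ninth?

G#

F♯ dominant ninth sharp eleven is built on F#; its 9th is a major 9th above the root.
A second above F uses the letter G, and the major 9th above F# is G#.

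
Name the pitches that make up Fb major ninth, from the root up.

Fb major ninth is a major ninth built on F♭.
root → F♭
3rd (major 3rd) → A♭
5th (perfect 5th) → C♭
7th (major 7th) → E♭
9th (major 9th) → G♭

F♭  A♭  C♭  E♭  G♭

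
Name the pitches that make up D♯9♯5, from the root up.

Root D#, quality dominant ninth sharp five:
- root: D#
- major 3rd: F##
- augmented 5th: A##
- minor 7th: C#
- major 9th: E#

D# F## A## C# E#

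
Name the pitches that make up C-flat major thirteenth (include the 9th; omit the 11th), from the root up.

Cb, Eb, Gb, Bb, Db, Ab

C-flat major thirteenth: major thirteenth on Cb.
- root: Cb
- major 3rd: Eb
- perfect 5th: Gb
- major 7th: Bb
- major 9th: Db
- major 13th: Ab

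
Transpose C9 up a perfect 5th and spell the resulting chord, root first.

Transposed root: C → G (perfect 5th up). So we spell G dominant ninth:
root → G
3rd (major 3rd) → B
5th (perfect 5th) → D
7th (minor 7th) → F
9th (major 9th) → A

G – B – D – F – A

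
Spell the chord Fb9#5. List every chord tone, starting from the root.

Fb, Ab, C, Ebb, Gb

Fb9#5: dominant ninth sharp five on Fb.
Root: Fb
Major 3rd (3rd): Ab
Augmented 5th (5th): C
Minor 7th (7th): Ebb
Major 9th (9th): Gb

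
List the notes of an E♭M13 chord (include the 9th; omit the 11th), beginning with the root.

Eb, G, Bb, D, F, C

E♭M13: major thirteenth on Eb.
root → Eb
3rd (major 3rd) → G
5th (perfect 5th) → Bb
7th (major 7th) → D
9th (major 9th) → F
13th (major 13th) → C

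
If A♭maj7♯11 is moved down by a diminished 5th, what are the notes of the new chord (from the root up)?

D – F♯ – A – C♯ – G♯

A♭ down a diminished 5th → D. New chord: D major seventh sharp eleven.
D — root
F♯ — major 3rd
A — perfect 5th
C♯ — major 7th
G♯ — augmented 11th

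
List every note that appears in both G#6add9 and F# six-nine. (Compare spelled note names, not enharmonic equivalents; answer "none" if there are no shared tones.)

G♯, D♯, A♯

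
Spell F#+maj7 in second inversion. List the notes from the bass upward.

C## E# F# A#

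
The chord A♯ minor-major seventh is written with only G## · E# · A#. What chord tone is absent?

The full A♯ minor-major seventh chord is A#, C#, E#, G##.
Comparing with the voicing, the minor 3rd (3rd) — C# — is absent.

C#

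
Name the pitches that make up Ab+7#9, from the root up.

Ab+7#9 is a dominant seventh sharp nine sharp five built on Ab.
root → Ab
3rd (major 3rd) → C
5th (augmented 5th) → E
7th (minor 7th) → Gb
9th (augmented 9th) → B

Ab  C  E  Gb  B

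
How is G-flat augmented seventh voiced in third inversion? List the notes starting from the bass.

F-flat, G-flat, B-flat, D

G-flat augmented seventh = G-flat–B-flat–D–F-flat; third inversion → seventh (F-flat) lowest.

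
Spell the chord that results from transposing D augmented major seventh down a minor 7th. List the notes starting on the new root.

Transposed root: D → E (minor 7th down). So we spell E augmented major seventh:
Root: E
Major 3rd (3rd): G#
Augmented 5th (5th): B#
Major 7th (7th): D#

E, G#, B#, D#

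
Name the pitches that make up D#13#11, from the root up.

D#, F##, A#, C#, E#, G##, B#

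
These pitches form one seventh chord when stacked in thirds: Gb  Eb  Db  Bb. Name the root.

Eb

Arranged so that each adjacent pair is a third by letter name: Eb – Gb – Bb – Db.
The bottom of that stack, Eb, is the root (this is Eb minor seventh).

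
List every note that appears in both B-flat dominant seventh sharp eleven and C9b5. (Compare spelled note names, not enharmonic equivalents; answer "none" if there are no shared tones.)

Bb, D, E

B-flat dominant seventh sharp eleven = Bb, D, F, Ab, E.
C9b5 = C, E, Gb, Bb, D.
Shared: Bb, D, E.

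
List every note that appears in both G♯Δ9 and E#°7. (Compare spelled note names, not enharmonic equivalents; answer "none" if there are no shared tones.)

G♯Δ9 = G#, B#, D#, F##, A#.
E#°7 = E#, G#, B, D.
Shared: G#.

G#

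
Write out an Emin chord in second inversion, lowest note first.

Emin = E–G–B; second inversion → fifth (B) lowest.

B, E, G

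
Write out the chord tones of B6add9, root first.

B – D# – F# – G# – C#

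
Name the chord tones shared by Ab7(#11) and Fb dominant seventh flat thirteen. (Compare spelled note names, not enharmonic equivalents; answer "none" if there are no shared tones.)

Ab

Ab7(#11): Ab C Eb Gb D
Fb dominant seventh flat thirteen: Fb Ab Cb Ebb Dbb
Common to both → Ab.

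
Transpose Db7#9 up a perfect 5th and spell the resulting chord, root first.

Db up a perfect 5th → Ab. New chord: Ab dominant seventh sharp nine.
Root: Ab
Major 3rd (3rd): C
Perfect 5th (5th): Eb
Minor 7th (7th): Gb
Augmented 9th (9th): B

Ab  C  Eb  Gb  B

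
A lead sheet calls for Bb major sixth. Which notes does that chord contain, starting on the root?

Bb major sixth: major sixth on B♭.
B♭ — root
D — major 3rd
F — perfect 5th
G — major 6th

B♭, D, F, G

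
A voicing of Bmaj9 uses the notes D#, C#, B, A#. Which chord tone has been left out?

The full Bmaj9 chord is B, D#, F#, A#, C#.
Comparing with the voicing, the perfect 5th (5th) — F# — is absent.

F#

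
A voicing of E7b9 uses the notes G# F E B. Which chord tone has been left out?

D

E7b9 = E, G#, B, D, F. The voicing lacks the 7th (minor 7th), D.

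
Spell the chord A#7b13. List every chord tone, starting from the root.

A#  C##  E#  G#  F#

A#7b13: dominant seventh flat thirteen on A#.
- root: A#
- major 3rd: C##
- perfect 5th: E#
- minor 7th: G#
- minor 13th: F#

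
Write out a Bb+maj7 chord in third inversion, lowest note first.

In root position, Bb+maj7 is Bb–D–F#–A.
Third inversion puts the seventh (A) in the bass.

A Bb D F#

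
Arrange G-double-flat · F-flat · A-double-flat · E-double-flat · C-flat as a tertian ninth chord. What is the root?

Stacking in thirds gives F-flat – A-double-flat – C-flat – E-double-flat – G-double-flat, so F-flat is the root — F-flat minor seventh flat nine.

F-flat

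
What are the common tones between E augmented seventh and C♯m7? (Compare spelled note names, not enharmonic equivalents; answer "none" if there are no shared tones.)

E, G#

E augmented seventh = E, G#, B#, D.
C♯m7 = C#, E, G#, B.
Shared: E, G#.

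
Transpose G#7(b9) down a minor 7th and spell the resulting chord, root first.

A# C## E# G# B

Transposed root: G# → A# (minor 7th down). So we spell A# dominant seventh flat nine:
- root: A#
- major 3rd: C##
- perfect 5th: E#
- minor 7th: G#
- minor 9th: B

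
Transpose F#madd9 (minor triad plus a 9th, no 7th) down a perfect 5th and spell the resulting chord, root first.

A perfect 5th down from F# is B, so the new chord is B minor added-ninth.
root → B
3rd (minor 3rd) → D
5th (perfect 5th) → F#
9th (major 9th) → C#

B, D, F#, C#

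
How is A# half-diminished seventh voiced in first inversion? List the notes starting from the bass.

A# half-diminished seventh = A#–C#–E–G#; first inversion → third (C#) lowest.

C#  E  G#  A#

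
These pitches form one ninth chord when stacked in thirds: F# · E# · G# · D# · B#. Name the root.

E#

Arranged so that each adjacent pair is a third by letter name: E# – G# – B# – D# – F#.
The bottom of that stack, E#, is the root (this is E# minor seventh flat nine).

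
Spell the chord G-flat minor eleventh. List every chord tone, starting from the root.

Gb, Bbb, Db, Fb, Ab, Cb

G-flat minor eleventh: minor eleventh on Gb.
Root: Gb
Minor 3rd (3rd): Bbb
Perfect 5th (5th): Db
Minor 7th (7th): Fb
Major 9th (9th): Ab
Perfect 11th (11th): Cb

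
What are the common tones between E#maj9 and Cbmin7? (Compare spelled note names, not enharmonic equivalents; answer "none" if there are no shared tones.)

E#maj9: E♯ G𝄪 B♯ D𝄪 F𝄪
Cbmin7: C♭ E𝄫 G♭ B𝄫
Common to both → none.

none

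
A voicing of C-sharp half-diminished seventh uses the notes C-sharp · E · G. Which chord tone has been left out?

C-sharp half-diminished seventh = C-sharp, E, G, B. The voicing lacks the 7th (minor 7th), B.

B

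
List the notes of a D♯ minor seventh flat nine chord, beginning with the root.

D♯ minor seventh flat nine is a minor seventh flat nine built on D#.
root → D#
3rd (minor 3rd) → F#
5th (perfect 5th) → A#
7th (minor 7th) → C#
9th (minor 9th) → E

D# – F# – A# – C# – E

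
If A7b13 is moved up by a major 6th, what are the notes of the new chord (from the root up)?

F♯  A♯  C♯  E  D

A up a major 6th → F♯. New chord: F♯ dominant seventh flat thirteen.
- root: F♯
- major 3rd: A♯
- perfect 5th: C♯
- minor 7th: E
- minor 13th: D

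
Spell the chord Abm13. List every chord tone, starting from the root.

Ab, Cb, Eb, Gb, Bb, Db, F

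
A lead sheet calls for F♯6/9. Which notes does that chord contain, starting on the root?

F# A# C# D# G#

F♯6/9: six-nine on F#.
root → F#
3rd (major 3rd) → A#
5th (perfect 5th) → C#
6th (major 6th) → D#
9th (major 9th) → G#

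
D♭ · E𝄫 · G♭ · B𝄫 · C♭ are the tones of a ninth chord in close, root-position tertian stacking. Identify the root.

C♭

Stacking in thirds gives C♭ – E𝄫 – G♭ – B𝄫 – D♭, so C♭ is the root — C♭ minor ninth.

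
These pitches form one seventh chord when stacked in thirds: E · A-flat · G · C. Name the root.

A-flat

Arranged so that each adjacent pair is a third by letter name: A-flat – C – E – G.
The bottom of that stack, A-flat, is the root (this is A-flat augmented major seventh).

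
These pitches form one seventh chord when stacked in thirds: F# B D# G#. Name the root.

G#

Arranged so that each adjacent pair is a third by letter name: G# – B – D# – F#.
The bottom of that stack, G#, is the root (this is G# minor seventh).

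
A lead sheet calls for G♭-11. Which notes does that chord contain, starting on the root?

Gb  Bbb  Db  Fb  Ab  Cb

Root Gb, quality minor eleventh:
Gb — root
Bbb — minor 3rd
Db — perfect 5th
Fb — minor 7th
Ab — major 9th
Cb — perfect 11th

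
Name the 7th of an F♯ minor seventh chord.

E

F♯ minor seventh is built on F-sharp; its 7th is a minor 7th above the root.
A seventh above F uses the letter E, and the minor 7th above F-sharp is E.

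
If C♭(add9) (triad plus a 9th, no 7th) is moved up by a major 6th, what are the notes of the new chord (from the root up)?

A♭ – C – E♭ – B♭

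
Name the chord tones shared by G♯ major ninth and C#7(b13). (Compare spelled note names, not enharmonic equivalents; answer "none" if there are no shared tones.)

G♯ major ninth = G♯, B♯, D♯, F𝄪, A♯.
C#7(b13) = C♯, E♯, G♯, B, A.
Shared: G♯.

G♯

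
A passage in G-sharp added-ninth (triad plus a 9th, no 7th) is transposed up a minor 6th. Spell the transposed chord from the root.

A minor 6th up from G# is E, so the new chord is E added-ninth.
E — root
G# — major 3rd
B — perfect 5th
F# — major 9th

E, G#, B, F#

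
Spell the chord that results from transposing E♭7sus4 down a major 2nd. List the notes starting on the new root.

Db  Gb  Ab  Cb

A major 2nd down from Eb is Db, so the new chord is Db dominant seventh suspended fourth.
- root: Db
- perfect 4th: Gb
- perfect 5th: Ab
- minor 7th: Cb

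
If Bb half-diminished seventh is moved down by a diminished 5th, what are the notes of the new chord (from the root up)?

B-flat down a diminished 5th → E. New chord: E half-diminished seventh.
- root: E
- minor 3rd: G
- diminished 5th: B-flat
- minor 7th: D

E – G – B-flat – D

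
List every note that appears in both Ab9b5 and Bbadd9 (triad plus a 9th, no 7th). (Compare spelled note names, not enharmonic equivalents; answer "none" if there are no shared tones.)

Ab9b5: Ab C Ebb Gb Bb
Bbadd9: Bb D F C
Common to both → C, Bb.

C, Bb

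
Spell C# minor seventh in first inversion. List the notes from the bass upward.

In root position, C# minor seventh is C-sharp–E–G-sharp–B.
First inversion puts the third (E) in the bass.

E, G-sharp, B, C-sharp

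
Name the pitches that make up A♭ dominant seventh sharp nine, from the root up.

A♭ dominant seventh sharp nine is a dominant seventh sharp nine built on Ab.
root → Ab
3rd (major 3rd) → C
5th (perfect 5th) → Eb
7th (minor 7th) → Gb
9th (augmented 9th) → B

Ab – C – Eb – Gb – B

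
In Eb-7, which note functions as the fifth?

Root of Eb-7 = Eb. The 5th is a perfect 5th: Eb up a perfect 5th → Bb.

Bb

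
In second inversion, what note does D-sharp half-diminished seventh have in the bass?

A

D-sharp half-diminished seventh in root position is D-sharp–F-sharp–A–C-sharp.
Second inversion places the fifth in the bass, which is A.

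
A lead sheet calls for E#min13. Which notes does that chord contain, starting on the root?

E#, G#, B#, D#, F##, A#, C##

Root E#, quality minor thirteenth:
Root: E#
Minor 3rd (3rd): G#
Perfect 5th (5th): B#
Minor 7th (7th): D#
Major 9th (9th): F##
Perfect 11th (11th): A#
Major 13th (13th): C##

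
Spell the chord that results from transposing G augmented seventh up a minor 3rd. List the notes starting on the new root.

Bb  D  F#  Ab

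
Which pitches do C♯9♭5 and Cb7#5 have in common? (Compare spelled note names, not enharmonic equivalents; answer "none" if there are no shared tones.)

C♯9♭5 = C#, E#, G, B, D#.
Cb7#5 = Cb, Eb, G, Bbb.
Shared: G.

G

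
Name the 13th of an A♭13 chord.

F

A♭13 is built on Ab; its 13th is a major 13th above the root.
A sixth above A uses the letter F, and the major 13th above Ab is F.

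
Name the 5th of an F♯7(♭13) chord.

C#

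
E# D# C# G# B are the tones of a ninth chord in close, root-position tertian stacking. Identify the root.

Arranged so that each adjacent pair is a third by letter name: C# – E# – G# – B – D#.
The bottom of that stack, C#, is the root (this is C# dominant ninth).

C#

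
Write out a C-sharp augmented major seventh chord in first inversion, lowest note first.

C-sharp augmented major seventh = C-sharp–E-sharp–G-double-sharp–B-sharp; first inversion → third (E-sharp) lowest.

E-sharp, G-double-sharp, B-sharp, C-sharp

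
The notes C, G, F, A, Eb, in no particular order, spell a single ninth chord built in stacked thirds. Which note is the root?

Arranged so that each adjacent pair is a third by letter name: F – A – C – Eb – G.
The bottom of that stack, F, is the root (this is F dominant ninth).

F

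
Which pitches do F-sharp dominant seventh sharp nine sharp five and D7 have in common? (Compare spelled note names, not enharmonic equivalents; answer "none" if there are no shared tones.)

F-sharp dominant seventh sharp nine sharp five = F#, A#, C##, E, G##.
D7 = D, F#, A, C.
Shared: F#.

F#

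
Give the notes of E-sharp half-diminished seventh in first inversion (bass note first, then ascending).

G#  B  D#  E#

In root position, E-sharp half-diminished seventh is E#–G#–B–D#.
First inversion puts the third (G#) in the bass.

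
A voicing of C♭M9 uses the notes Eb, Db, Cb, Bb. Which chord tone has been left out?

C♭M9 = Cb, Eb, Gb, Bb, Db. The voicing lacks the 5th (perfect 5th), Gb.

Gb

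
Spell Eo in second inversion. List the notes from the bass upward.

Eo = E–G–Bb; second inversion → fifth (Bb) lowest.

Bb, E, G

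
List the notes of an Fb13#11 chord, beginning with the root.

F♭ A♭ C♭ E𝄫 G♭ B♭ D♭

Fb13#11 is a dominant thirteenth sharp eleven built on F♭.
root → F♭
3rd (major 3rd) → A♭
5th (perfect 5th) → C♭
7th (minor 7th) → E𝄫
9th (major 9th) → G♭
11th (augmented 11th) → B♭
13th (major 13th) → D♭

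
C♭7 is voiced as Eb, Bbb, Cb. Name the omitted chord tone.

Gb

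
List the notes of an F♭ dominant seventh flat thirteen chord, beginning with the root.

F♭ dominant seventh flat thirteen is a dominant seventh flat thirteen built on F-flat.
- root: F-flat
- major 3rd: A-flat
- perfect 5th: C-flat
- minor 7th: E-double-flat
- minor 13th: D-double-flat

F-flat – A-flat – C-flat – E-double-flat – D-double-flat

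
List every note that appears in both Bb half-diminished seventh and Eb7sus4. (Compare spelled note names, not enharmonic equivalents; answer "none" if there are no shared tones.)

Bb, Db, Ab

Bb half-diminished seventh: Bb Db Fb Ab
Eb7sus4: Eb Ab Bb Db
Common to both → Bb, Db, Ab.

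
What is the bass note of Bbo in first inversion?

Db

Bbo in root position is Bb–Db–Fb.
First inversion places the third in the bass, which is Db.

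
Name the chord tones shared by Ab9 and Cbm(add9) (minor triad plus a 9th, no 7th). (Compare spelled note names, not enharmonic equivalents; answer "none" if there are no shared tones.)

Ab9 = Ab, C, Eb, Gb, Bb.
Cbm(add9) = Cb, Ebb, Gb, Db.
Shared: Gb.

Gb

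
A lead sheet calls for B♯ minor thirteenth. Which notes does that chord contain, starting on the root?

Root B#, quality minor thirteenth:
- root: B#
- minor 3rd: D#
- perfect 5th: F##
- minor 7th: A#
- major 9th: C##
- perfect 11th: E#
- major 13th: G##

B#, D#, F##, A#, C##, E#, G##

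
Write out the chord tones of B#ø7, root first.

B#, D#, F#, A#

Root B#, quality half-diminished seventh:
- root: B#
- minor 3rd: D#
- diminished 5th: F#
- minor 7th: A#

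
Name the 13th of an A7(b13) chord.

F

Root of A7(b13) = A. The 13th is a minor 13th: A up a minor 13th → F.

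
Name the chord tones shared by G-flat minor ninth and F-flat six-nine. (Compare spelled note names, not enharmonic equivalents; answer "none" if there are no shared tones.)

Gb, Db, Fb, Ab

G-flat minor ninth = Gb, Bbb, Db, Fb, Ab.
F-flat six-nine = Fb, Ab, Cb, Db, Gb.
Shared: Gb, Db, Fb, Ab.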